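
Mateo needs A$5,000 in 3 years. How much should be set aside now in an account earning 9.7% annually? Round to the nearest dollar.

PV = FV·(1+i)^(−n) = 5,000 × 0.757496 = 3,787.4780

A$3,787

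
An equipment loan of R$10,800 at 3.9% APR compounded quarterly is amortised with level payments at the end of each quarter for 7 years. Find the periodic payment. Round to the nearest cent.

R$442.62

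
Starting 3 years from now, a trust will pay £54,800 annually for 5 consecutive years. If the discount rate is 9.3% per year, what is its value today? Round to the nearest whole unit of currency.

£177,043

Value one period before first payment (t=2): 54800 × [1 − (1+0.093)^(−5)] / 0.093 = 54800 × 3.859562 = 211,503.9856
PV₀ = 211,503.9856 / (1+0.093)^2 = 211,503.9856 / 1.194649 = 177,042.7846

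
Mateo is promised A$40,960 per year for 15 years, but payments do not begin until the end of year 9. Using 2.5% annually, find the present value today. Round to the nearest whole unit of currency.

Value one period before first payment (t=8): 40960 × [1 − (1+0.025)^(−15)] / 0.025 = 40960 × 12.381378 = 507,141.2317
PV₀ = 507,141.2317 / (1+0.025)^8 = 507,141.2317 / 1.218403 = 416,234.4268

A$416,234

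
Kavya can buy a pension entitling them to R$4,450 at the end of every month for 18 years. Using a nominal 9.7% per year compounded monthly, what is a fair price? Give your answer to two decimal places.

With 12 periods per year: i = 0.00808333, n = 216.
PV = PMT · [1 − (1+i)^(−n)] / i = 4450 · 101.975340 = 453,790.2611

R$453,790.26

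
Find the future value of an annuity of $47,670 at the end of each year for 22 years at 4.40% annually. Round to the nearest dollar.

FV = 47670 × [(1+0.044)^22 − 1] / 0.044 = 47670 × 35.880915 = 1,710,443.2294

$1,710,443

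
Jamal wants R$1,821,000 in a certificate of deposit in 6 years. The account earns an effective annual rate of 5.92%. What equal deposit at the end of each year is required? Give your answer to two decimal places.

R$261,589.85

PMT = 1.821e+06 / ( [(1+0.0592)^6 − 1] / 0.0592 ) = 1.821e+06 / 6.961279 = 261,589.8473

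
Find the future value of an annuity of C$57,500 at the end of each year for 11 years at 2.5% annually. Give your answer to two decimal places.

C$717,799.31

Accumulation factor s(11|0.025) = 12.483466; FV = 57500 × 12.483466 = 717,799.3129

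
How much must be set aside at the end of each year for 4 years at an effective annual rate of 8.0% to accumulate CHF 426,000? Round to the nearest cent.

CHF 94,538.26

PMT = 426000 / ( [(1+0.08)^4 − 1] / 0.08 ) = 426000 / 4.506112 = 94,538.2627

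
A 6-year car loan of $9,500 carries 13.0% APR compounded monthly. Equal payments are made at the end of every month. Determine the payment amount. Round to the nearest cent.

i = 0.13/12 = 0.0108333 per month; n = 6·12 = 72.
PMT = 9500 / ( [1 − (1+0.0108333)^(−72)] / 0.0108333 ) = 9500 / 49.815421 = 190.7040

$190.70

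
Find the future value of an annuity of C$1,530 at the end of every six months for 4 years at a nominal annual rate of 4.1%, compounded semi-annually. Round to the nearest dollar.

With 2 periods per year: i = 0.0205, n = 8.
FV = PMT · [(1+i)^n − 1] / i = 1530 · 8.598147 = 13,155.1650

C$13,155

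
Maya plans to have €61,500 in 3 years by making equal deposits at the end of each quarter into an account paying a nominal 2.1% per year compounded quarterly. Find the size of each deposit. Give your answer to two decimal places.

i = 0.021/4 = 0.00525 per quarter; n = 3·4 = 12.
PMT = 61500 / ( [(1+0.00525)^12 − 1] / 0.00525 ) = 61500 / 12.352636 = 4,978.6944

€4,978.69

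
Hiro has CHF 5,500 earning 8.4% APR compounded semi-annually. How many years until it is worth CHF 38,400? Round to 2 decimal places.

Periodic rate i = 0.084/2 = 0.042.
n = ln(38400/5500) / ln(1+0.042) = ln(6.98182) / 0.041142 = 47.2343 half-years
= 47.2343/2 years

23.62 years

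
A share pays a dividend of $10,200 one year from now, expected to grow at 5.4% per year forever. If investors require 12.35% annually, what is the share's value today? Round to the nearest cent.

$146,762.59

PV = PMT / (i − g) = 10200 / (0.1235 − 0.054) = 10200 / 0.069500 = 146,762.5899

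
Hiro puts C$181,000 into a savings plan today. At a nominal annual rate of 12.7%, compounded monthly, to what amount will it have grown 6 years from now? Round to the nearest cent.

C$386,253.16

With 12 periods per year: i = 0.0105833, n = 72.
181,000 × (1+0.0105833)^72 = 181,000 × 2.133995 = 386,253.1591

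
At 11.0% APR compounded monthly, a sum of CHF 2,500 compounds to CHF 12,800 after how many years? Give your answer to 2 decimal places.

Periodic rate i = 0.11/12 = 0.00916667.
(1+i)^n = 12800/2500 = 5.12000, so n = ln 5.12000 / ln 1.00917 = 178.9776 months
= 178.9776/12 years

14.91 years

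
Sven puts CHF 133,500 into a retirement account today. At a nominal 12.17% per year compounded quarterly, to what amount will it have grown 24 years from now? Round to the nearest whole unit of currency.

i = 0.1217/4 = 0.030425 per quarter; n = 24·4 = 96.
FV = PV·(1+i)^n = 133,500 × 17.765325 = 2,371,670.8209

CHF 2,371,671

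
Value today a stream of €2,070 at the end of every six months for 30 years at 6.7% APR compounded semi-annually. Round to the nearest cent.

€53,234.53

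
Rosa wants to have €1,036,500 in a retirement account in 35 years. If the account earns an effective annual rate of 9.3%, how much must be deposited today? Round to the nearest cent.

Discount factor = (1+0.093)^(−35) = 0.044493; PV = 1,036,500 × 0.044493 = 46,117.2751

€46,117.28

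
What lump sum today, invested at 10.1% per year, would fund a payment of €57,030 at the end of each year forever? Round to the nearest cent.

€564,653.47

PV = C/r = 57030/0.101 = 564,653.4653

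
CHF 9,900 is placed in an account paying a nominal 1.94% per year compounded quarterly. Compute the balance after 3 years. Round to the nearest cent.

i = 0.0194/4 = 0.00485 per quarter; n = 3·4 = 12.
FV = 9,900 × (1 + 0.00485)^12 = 10,491.8008

CHF 10,491.80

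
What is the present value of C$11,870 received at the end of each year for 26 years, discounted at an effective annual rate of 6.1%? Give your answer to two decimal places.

Annuity factor a(26|0.061) = 12.877270; PV = 11870 × 12.877270 = 152,853.1953

C$152,853.20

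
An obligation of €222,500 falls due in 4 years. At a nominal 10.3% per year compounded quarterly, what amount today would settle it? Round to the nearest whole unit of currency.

€148,138

i = 0.103/4 = 0.02575 per quarter; n = 4·4 = 16.
Discount factor = (1+0.02575)^(−16) = 0.665787; PV = 222,500 × 0.665787 = 148,137.7026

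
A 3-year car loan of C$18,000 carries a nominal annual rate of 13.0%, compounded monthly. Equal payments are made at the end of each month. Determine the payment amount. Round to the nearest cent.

i = 0.13/12 = 0.0108333 per month; n = 3·12 = 36.
Annuity-PV factor = 29.678917; PMT = 18000 / 29.678917 = 606.4911

C$606.49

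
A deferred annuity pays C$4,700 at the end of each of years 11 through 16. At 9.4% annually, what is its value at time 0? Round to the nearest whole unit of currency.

Value one period before first payment (t=10): 4700 × [1 − (1+0.094)^(−6)] / 0.094 = 4700 × 4.432920 = 20,834.7252
Discount back 10 years: 20,834.7252 × (1+0.094)^(−10) = 20,834.7252 × 0.407218 = 8,484.2715

C$8,484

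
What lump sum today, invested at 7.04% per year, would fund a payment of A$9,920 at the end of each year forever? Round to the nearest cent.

PV = C/r = 9920/0.0704 = 140,909.0909

A$140,909.09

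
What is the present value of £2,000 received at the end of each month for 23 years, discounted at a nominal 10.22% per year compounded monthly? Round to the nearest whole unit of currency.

£212,227

With 12 periods per year: i = 0.00851667, n = 276.
PV = PMT · [1 − (1+i)^(−n)] / i = 2000 · 106.113657 = 212,227.3150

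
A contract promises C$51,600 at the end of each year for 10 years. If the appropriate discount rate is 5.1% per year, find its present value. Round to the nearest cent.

PV = 51600 × [1 − (1+0.051)^(−10)] / 0.051 = 51600 × 7.684373 = 396,513.6535

C$396,513.65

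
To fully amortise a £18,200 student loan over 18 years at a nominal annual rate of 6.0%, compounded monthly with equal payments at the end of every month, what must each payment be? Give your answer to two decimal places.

Periodic rate i = 0.06/12 = 0.005; n = 18 × 12 = 216 periods.
PMT = 18200 / ( [1 − (1+0.005)^(−216)] / 0.005 ) = 18200 / 131.897876 = 137.9855

£137.99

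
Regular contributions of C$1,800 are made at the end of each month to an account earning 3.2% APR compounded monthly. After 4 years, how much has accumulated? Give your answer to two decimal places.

C$92,042.59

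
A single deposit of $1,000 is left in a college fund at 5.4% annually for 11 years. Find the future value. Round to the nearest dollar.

1,000 × (1+0.054)^11 = 1,000 × 1.783392 = 1,783.3916

$1,783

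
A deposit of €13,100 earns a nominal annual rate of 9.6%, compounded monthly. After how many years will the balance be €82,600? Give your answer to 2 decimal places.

19.26 years

Periodic rate i = 0.096/12 = 0.008.
(1+i)^n = 82600/13100 = 6.30534, so n = ln 6.30534 / ln 1.008 = 231.0942 months
= 231.0942/12 years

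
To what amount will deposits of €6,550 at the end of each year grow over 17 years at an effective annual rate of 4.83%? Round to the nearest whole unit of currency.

€166,766

Accumulation factor s(17|0.0483) = 25.460533; FV = 6550 × 25.460533 = 166,766.4943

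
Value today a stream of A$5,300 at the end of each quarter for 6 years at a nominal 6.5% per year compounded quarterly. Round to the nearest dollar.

A$104,636

i = 0.065/4 = 0.01625 per quarter; n = 6·4 = 24.
PV = 5300 × [1 − (1+0.01625)^(−24)] / 0.01625 = 5300 × 19.742605 = 104,635.8073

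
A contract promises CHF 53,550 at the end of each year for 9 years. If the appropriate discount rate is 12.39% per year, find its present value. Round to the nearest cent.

Annuity factor a(9|0.1239) = 5.250177; PV = 53550 × 5.250177 = 281,146.9907

CHF 281,146.99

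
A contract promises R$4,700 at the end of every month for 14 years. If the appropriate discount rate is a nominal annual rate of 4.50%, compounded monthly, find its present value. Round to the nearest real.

R$585,031

Periodic rate i = 0.045/12 = 0.00375; n = 14 × 12 = 168 periods.
PV = 4700 × [1 − (1+0.00375)^(−168)] / 0.00375 = 4700 × 124.474740 = 585,031.2761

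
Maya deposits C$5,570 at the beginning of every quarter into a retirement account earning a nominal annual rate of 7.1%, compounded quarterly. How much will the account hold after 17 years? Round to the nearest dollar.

i = 0.071/4 = 0.01775 per quarter; n = 17·4 = 68.
Accumulation factor s(68|0.01775) × (1+i) = 132.349294; FV = 5570 × 132.349294 = 737,185.5665
(Beginning-of-period payments → annuity-due factor ×(1+i).)

C$737,186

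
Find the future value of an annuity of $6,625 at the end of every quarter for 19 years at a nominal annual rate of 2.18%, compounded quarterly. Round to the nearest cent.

$621,727.65

Periodic rate i = 0.0218/4 = 0.00545; n = 19 × 4 = 76 periods.
FV = 6625 × [(1+0.00545)^76 − 1] / 0.00545 = 6625 × 93.845682 = 621,727.6463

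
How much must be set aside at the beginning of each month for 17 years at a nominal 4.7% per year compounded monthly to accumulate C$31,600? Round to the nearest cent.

Periodic rate i = 0.047/12 = 0.00391667; n = 17 × 12 = 204 periods.
PMT = 31600 / ( [(1+0.00391667)^204 − 1] / 0.00391667 × (1+i) ) = 31600 / 312.670765 = 101.0648

C$101.06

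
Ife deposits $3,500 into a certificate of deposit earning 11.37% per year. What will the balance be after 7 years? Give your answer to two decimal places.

$7,437.82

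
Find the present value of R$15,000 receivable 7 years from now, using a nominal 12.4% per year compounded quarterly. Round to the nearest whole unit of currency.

With 4 periods per year: i = 0.031, n = 28.
Discount factor = (1+0.031)^(−28) = 0.425361; PV = 15,000 × 0.425361 = 6,380.4106

R$6,380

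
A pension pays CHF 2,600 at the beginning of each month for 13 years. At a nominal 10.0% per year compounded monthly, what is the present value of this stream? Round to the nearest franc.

Periodic rate i = 0.1/12 = 0.00833333; n = 13 × 12 = 156 periods.
PV = 2600 × [1 − (1+0.00833333)^(−156)] / 0.00833333 × (1+i) = 2600 × 87.845538 = 228,398.3989
(Beginning-of-period payments → annuity-due factor ×(1+i).)

CHF 228,398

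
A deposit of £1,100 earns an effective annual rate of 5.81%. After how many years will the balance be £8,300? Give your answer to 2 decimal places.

35.78 years

n = ln(8300/1100) / ln(1+0.0581) = ln(7.54545) / 0.056475 = 35.7849 years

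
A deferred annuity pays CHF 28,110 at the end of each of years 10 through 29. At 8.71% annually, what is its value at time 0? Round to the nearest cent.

CHF 123,557.32

Value one period before first payment (t=9): 28110 × [1 − (1+0.0871)^(−20)] / 0.0871 = 28110 × 9.320369 = 261,995.5699
Discount back 9 years: 261,995.5699 × (1+0.0871)^(−9) = 261,995.5699 × 0.471601 = 123,557.3218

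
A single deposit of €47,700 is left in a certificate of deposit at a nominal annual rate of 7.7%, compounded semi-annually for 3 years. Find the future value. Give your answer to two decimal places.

€59,835.29

With 2 periods per year: i = 0.0385, n = 6.
FV = 47,700 × (1 + 0.0385)^6 = 59,835.2878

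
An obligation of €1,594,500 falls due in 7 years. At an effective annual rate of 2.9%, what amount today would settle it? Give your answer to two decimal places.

€1,305,319.72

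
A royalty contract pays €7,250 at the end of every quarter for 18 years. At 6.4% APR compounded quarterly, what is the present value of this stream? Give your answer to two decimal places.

€308,623.93

Periodic rate i = 0.064/4 = 0.016; n = 18 × 4 = 72 periods.
PV = 7250 × [1 − (1+0.016)^(−72)] / 0.016 = 7250 × 42.568818 = 308,623.9338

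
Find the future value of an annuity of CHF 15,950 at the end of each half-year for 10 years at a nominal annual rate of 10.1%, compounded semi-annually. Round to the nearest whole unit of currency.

CHF 530,198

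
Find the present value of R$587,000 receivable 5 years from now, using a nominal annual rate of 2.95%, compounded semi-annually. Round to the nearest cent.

Periodic rate i = 0.0295/2 = 0.01475; n = 5 × 2 = 10 periods.
Discount factor = (1+0.01475)^(−10) = 0.863792; PV = 587,000 × 0.863792 = 507,046.1639

R$507,046.16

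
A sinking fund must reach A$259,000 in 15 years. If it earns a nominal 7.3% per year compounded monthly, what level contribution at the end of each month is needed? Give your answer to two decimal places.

Periodic rate i = 0.073/12 = 0.00608333; n = 15 × 12 = 180 periods.
FV-annuity factor = 325.361664; PMT = 259000 / 325.361664 = 796.0372

A$796.04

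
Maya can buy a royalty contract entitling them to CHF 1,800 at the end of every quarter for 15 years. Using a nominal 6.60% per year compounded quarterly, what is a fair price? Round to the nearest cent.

CHF 68,226.47

With 4 periods per year: i = 0.0165, n = 60.
PV = PMT · [1 − (1+i)^(−n)] / i = 1800 · 37.903592 = 68,226.4662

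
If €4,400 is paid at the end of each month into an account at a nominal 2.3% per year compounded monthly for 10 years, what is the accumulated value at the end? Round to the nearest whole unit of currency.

€593,020

i = 0.023/12 = 0.00191667 per month; n = 10·12 = 120.
FV = PMT · [(1+i)^n − 1] / i = 4400 · 134.777206 = 593,019.7060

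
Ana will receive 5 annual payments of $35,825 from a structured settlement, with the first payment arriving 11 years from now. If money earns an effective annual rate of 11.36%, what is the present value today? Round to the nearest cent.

$44,739.56

PV at t=10 (ordinary 5-year annuity): 35825 × a(5|0.1136) = 35825 × 3.662670 = 131,215.1416
Discount back 10 years: 131,215.1416 × (1+0.1136)^(−10) = 131,215.1416 × 0.340963 = 44,739.5623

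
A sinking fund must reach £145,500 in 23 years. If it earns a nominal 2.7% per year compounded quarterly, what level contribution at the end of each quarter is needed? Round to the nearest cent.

i = 0.027/4 = 0.00675 per quarter; n = 23·4 = 92.
FV-annuity factor = 126.949545; PMT = 145500 / 126.949545 = 1,146.1246

£1,146.12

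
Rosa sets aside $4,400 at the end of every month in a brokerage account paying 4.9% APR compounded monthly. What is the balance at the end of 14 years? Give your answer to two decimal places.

$1,059,216.35

With 12 periods per year: i = 0.00408333, n = 168.
FV = PMT · [(1+i)^n − 1] / i = 4400 · 240.730988 = 1,059,216.3456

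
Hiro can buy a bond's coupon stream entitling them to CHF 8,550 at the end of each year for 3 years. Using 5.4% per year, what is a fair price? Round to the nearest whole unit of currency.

PV = 8550 × [1 − (1+0.054)^(−3)] / 0.054 = 8550 × 2.702965 = 23,110.3472

CHF 23,110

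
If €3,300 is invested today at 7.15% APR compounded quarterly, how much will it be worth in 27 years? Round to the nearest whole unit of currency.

€22,362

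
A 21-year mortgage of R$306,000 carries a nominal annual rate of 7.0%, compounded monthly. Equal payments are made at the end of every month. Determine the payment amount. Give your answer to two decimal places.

i = 0.07/12 = 0.00583333 per month; n = 21·12 = 252.
PMT = 306000 / ( [1 − (1+0.00583333)^(−252)] / 0.00583333 ) = 306000 / 131.844073 = 2,320.9234

R$2,320.92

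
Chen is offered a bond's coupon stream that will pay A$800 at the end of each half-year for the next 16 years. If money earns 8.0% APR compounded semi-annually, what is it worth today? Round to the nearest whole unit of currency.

A$14,299

Periodic rate i = 0.08/2 = 0.04; n = 16 × 2 = 32 periods.
Annuity factor a(32|0.04) = 17.873551; PV = 800 × 17.873551 = 14,298.8412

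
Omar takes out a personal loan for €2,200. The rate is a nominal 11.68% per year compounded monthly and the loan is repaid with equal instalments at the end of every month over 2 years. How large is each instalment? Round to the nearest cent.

€103.23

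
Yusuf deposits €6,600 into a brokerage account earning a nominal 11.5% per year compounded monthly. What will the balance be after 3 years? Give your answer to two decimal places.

€9,303.84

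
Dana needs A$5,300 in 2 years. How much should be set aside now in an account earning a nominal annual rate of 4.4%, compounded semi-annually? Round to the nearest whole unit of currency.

A$4,858

i = 0.044/2 = 0.022 per half-year; n = 2·2 = 4.
PV = FV·(1+i)^(−n) = 5,300 × 0.916635 = 4,858.1653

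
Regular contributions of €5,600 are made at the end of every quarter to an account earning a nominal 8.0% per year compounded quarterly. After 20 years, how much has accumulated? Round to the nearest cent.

i = 0.08/4 = 0.02 per quarter; n = 20·4 = 80.
FV = 5600 × [(1+0.02)^80 − 1] / 0.02 = 5600 × 193.771958 = 1,085,122.9637

€1,085,122.96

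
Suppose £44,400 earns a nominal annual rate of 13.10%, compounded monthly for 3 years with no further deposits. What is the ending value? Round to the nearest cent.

£65,635.05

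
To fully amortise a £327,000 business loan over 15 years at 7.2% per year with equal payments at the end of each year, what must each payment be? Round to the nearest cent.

Annuity-PV factor = 8.993967; PMT = 327000 / 8.993967 = 36,357.7032

£36,357.70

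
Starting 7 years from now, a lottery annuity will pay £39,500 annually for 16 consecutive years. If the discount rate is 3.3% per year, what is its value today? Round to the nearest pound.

PV at t=6 (ordinary 16-year annuity): 39500 × a(16|0.033) = 39500 × 12.277796 = 484,972.9467
PV₀ = 484,972.9467 / (1+0.033)^6 = 484,972.9467 / 1.215072 = 399,131.1136

£399,131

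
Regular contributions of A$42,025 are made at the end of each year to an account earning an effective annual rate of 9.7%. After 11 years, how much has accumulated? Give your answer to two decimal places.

A$766,276.44

Accumulation factor s(11|0.097) = 18.233824; FV = 42025 × 18.233824 = 766,276.4377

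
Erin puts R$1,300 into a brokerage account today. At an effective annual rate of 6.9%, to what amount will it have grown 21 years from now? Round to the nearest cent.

1,300 × (1+0.069)^21 = 1,300 × 4.060054 = 5,278.0702

R$5,278.07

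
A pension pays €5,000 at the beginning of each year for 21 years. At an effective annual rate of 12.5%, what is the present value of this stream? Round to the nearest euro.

€41,207

PV = PMT · [1 − (1+i)^(−n)] / i × (1+i) = 5000 · 8.241353 = 41,206.7668
(Beginning-of-period payments → annuity-due factor ×(1+i).)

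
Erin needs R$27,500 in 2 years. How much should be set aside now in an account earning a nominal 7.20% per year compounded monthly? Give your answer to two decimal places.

With 12 periods per year: i = 0.006, n = 24.
PV = 27,500 / (1 + 0.006)^24 = 27,500 / 1.154387 = 23,822.1611

R$23,822.16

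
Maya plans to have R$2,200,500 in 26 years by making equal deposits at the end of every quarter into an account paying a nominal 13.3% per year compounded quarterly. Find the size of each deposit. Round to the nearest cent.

R$2,521.53

Periodic rate i = 0.133/4 = 0.03325; n = 26 × 4 = 104 periods.
PMT = 2.2005e+06 / ( [(1+0.03325)^104 − 1] / 0.03325 ) = 2.2005e+06 / 872.682928 = 2,521.5344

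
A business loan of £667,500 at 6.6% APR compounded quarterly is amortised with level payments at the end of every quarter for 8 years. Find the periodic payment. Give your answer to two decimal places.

Periodic rate i = 0.066/4 = 0.0165; n = 8 × 4 = 32 periods.
Annuity-PV factor = 24.707271; PMT = 667500 / 24.707271 = 27,016.3382

£27,016.34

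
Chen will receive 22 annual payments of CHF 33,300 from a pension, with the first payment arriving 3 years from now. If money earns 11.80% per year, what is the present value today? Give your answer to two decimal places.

Value one period before first payment (t=2): 33300 × [1 − (1+0.118)^(−22)] / 0.118 = 33300 × 7.746129 = 257,946.0849
PV₀ = 257,946.0849 / (1+0.118)^2 = 257,946.0849 / 1.249924 = 206,369.4152

CHF 206,369.42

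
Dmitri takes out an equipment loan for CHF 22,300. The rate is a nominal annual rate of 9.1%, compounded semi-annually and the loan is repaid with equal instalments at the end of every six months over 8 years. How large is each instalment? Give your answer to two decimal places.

i = 0.091/2 = 0.0455 per half-year; n = 8·2 = 16.
Annuity-PV factor = 11.193423; PMT = 22300 / 11.193423 = 1,992.2414

CHF 1,992.24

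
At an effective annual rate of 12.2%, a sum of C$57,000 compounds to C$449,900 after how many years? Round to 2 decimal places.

17.95 years

(1+i)^n = 449900/57000 = 7.89298, so n = ln 7.89298 / ln 1.122 = 17.9474 years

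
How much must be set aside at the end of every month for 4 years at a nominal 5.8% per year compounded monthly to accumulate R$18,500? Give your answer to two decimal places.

R$343.36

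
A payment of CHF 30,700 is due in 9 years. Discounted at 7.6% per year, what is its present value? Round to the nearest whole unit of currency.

CHF 15,879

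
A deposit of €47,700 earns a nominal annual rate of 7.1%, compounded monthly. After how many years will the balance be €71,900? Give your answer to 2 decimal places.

5.80 years

Periodic rate i = 0.071/12 = 0.00591667.
n = ln(71900/47700) / ln(1+0.00591667) = ln(1.50734) / 0.005899 = 69.5590 months
= 69.5590/12 years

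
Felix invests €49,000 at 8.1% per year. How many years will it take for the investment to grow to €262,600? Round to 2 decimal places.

21.55 years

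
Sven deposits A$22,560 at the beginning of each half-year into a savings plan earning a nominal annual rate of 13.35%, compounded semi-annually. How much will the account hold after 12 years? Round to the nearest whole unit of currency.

i = 0.1335/2 = 0.06675 per half-year; n = 12·2 = 24.
FV = 22560 × [(1+0.06675)^24 − 1] / 0.06675 × (1+i) = 22560 × 59.374237 = 1,339,482.7963
(annuity-due: payments at period start, so ×(1+i).)

A$1,339,483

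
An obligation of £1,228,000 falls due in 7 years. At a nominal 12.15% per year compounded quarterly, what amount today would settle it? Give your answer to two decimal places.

With 4 periods per year: i = 0.030375, n = 28.
Discount factor = (1+0.030375)^(−28) = 0.432645; PV = 1,228,000 × 0.432645 = 531,287.5109

£531,287.51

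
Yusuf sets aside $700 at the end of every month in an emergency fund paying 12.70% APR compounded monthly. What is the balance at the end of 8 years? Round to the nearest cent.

$115,577.21

i = 0.127/12 = 0.0105833 per month; n = 8·12 = 96.
Accumulation factor s(96|0.0105833) = 165.110295; FV = 700 × 165.110295 = 115,577.2062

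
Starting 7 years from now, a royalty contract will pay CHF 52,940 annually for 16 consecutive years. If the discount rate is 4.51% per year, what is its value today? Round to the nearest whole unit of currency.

CHF 456,097

Value one period before first payment (t=6): 52940 × [1 − (1+0.0451)^(−16)] / 0.0451 = 52940 × 11.225879 = 594,298.0355
PV₀ = 594,298.0355 / (1+0.0451)^6 = 594,298.0355 / 1.303008 = 456,096.9922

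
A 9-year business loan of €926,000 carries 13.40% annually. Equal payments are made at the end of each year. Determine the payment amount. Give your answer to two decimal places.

Annuity-PV factor = 5.056232; PMT = 926000 / 5.056232 = 183,140.3394

€183,140.34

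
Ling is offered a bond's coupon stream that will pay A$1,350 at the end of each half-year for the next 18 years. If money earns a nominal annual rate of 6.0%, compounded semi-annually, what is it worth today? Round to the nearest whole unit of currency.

With 2 periods per year: i = 0.03, n = 36.
Annuity factor a(36|0.03) = 21.832252; PV = 1350 × 21.832252 = 29,473.5409

A$29,474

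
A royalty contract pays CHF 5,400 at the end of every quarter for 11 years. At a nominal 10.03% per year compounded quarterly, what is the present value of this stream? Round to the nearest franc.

CHF 142,926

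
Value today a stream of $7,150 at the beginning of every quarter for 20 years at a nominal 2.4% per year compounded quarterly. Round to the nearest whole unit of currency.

Periodic rate i = 0.024/4 = 0.006; n = 20 × 4 = 80 periods.
Annuity factor a(80|0.006) × (1+i) = 63.768407; PV = 7150 × 63.768407 = 455,944.1105
Payments are at the start of each period, so multiply by (1+i).

$455,944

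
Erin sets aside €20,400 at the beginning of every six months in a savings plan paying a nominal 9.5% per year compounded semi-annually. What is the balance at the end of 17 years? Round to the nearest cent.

i = 0.095/2 = 0.0475 per half-year; n = 17·2 = 34.
FV = 20400 × [(1+0.0475)^34 − 1] / 0.0475 × (1+i) = 20400 × 84.778419 = 1,729,479.7398
(Beginning-of-period payments → annuity-due factor ×(1+i).)

€1,729,479.74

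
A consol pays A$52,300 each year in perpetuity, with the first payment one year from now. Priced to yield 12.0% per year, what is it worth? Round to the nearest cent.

PV = PMT / i = 52300 / 0.12 = 435,833.3333

A$435,833.33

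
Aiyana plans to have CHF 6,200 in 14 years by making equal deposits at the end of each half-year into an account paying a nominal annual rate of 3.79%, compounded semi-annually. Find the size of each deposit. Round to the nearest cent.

CHF 169.90

With 2 periods per year: i = 0.01895, n = 28.
FV-annuity factor = 36.492504; PMT = 6200 / 36.492504 = 169.8979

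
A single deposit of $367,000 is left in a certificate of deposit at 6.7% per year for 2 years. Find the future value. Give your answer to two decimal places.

FV = PV·(1+i)^n = 367,000 × 1.138489 = 417,825.4630

$417,825.46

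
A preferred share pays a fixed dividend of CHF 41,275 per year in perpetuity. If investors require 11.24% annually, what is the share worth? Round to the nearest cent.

PV = PMT / i = 41275 / 0.1124 = 367,215.3025

CHF 367,215.30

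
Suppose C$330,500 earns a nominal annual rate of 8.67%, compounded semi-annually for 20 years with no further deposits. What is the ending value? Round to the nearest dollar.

C$1,804,564

Periodic rate i = 0.0867/2 = 0.04335; n = 20 × 2 = 40 periods.
330,500 × (1+0.04335)^40 = 330,500 × 5.460103 = 1,804,563.9582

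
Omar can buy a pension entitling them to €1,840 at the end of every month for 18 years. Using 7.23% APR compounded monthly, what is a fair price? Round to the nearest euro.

Periodic rate i = 0.0723/12 = 0.006025; n = 18 × 12 = 216 periods.
Annuity factor a(216|0.006025) = 120.628169; PV = 1840 × 120.628169 = 221,955.8303

€221,956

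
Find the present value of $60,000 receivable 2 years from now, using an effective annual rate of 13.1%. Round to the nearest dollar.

$46,906

PV = FV·(1+i)^(−n) = 60,000 × 0.781762 = 46,905.7453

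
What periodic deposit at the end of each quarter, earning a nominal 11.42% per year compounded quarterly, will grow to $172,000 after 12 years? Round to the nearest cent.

Periodic rate i = 0.1142/4 = 0.02855; n = 12 × 4 = 48 periods.
FV-annuity factor = 100.247470; PMT = 172000 / 100.247470 = 1,715.7540

$1,715.75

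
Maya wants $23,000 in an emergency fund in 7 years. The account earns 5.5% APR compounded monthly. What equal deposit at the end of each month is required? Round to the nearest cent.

With 12 periods per year: i = 0.00458333, n = 84.
PMT = 23000 / ( [(1+0.00458333)^84 − 1] / 0.00458333 ) = 23000 / 102.179391 = 225.0943

$225.09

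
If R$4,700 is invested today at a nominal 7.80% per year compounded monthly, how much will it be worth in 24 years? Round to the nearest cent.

With 12 periods per year: i = 0.0065, n = 288.
FV = 4,700 × (1 + 0.0065)^288 = 30,371.5023

R$30,371.50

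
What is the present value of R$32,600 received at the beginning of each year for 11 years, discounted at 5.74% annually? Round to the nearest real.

R$275,522

PV = 32600 × [1 − (1+0.0574)^(−11)] / 0.0574 × (1+i) = 32600 × 8.451605 = 275,522.3342
(Beginning-of-period payments → annuity-due factor ×(1+i).)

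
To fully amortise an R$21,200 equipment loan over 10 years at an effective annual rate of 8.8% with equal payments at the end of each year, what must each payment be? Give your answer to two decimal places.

PMT = 21200 / ( [1 − (1+0.088)^(−10)] / 0.088 ) = 21200 / 6.474543 = 3,274.3626

R$3,274.36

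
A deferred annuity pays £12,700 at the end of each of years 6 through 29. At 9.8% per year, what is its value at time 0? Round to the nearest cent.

PV at t=5 (ordinary 24-year annuity): 12700 × a(24|0.098) = 12700 × 9.121856 = 115,847.5729
Discount back 5 years: 115,847.5729 × (1+0.098)^(−5) = 115,847.5729 × 0.626597 = 72,589.7397

£72,589.74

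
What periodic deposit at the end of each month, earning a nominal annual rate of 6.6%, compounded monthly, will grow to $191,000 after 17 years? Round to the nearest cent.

$509.56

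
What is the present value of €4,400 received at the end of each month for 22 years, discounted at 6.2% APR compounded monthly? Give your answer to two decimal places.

Periodic rate i = 0.062/12 = 0.00516667; n = 22 × 12 = 264 periods.
PV = 4400 × [1 − (1+0.00516667)^(−264)] / 0.00516667 = 4400 × 143.896365 = 633,144.0052

€633,144.01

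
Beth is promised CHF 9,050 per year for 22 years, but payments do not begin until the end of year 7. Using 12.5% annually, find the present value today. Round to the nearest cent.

PV at t=6 (ordinary 22-year annuity): 9050 × a(22|0.125) = 9050 × 7.400575 = 66,975.2082
Discount back 6 years: 66,975.2082 × (1+0.125)^(−6) = 66,975.2082 × 0.493270 = 33,036.8733

CHF 33,036.87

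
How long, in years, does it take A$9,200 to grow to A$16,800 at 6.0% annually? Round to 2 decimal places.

n = ln(16800/9200) / ln(1+0.06) = ln(1.82609) / 0.058269 = 10.3344 years

10.33 years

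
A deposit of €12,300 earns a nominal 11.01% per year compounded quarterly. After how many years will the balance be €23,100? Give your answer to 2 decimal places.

5.80 years

Periodic rate i = 0.1101/4 = 0.027525.
n = ln(23100/12300) / ln(1+0.027525) = ln(1.87805) / 0.027153 = 23.2105 quarters
= 23.2105/4 years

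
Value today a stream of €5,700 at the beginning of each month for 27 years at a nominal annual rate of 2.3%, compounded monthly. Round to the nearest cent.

€1,377,396.83

i = 0.023/12 = 0.00191667 per month; n = 27·12 = 324.
PV = PMT · [1 − (1+i)^(−n)] / i × (1+i) = 5700 · 241.648566 = 1,377,396.8263
Payments are at the start of each period, so multiply by (1+i).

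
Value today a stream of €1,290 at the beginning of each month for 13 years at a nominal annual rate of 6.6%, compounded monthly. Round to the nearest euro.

€135,604

Periodic rate i = 0.066/12 = 0.0055; n = 13 × 12 = 156 periods.
PV = PMT · [1 − (1+i)^(−n)] / i × (1+i) = 1290 · 105.119134 = 135,603.6830
Payments are at the start of each period, so multiply by (1+i).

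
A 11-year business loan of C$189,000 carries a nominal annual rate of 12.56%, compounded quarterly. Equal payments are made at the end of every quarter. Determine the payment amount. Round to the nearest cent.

C$7,982.73

Periodic rate i = 0.1256/4 = 0.0314; n = 11 × 4 = 44 periods.
PMT = 189000 / ( [1 − (1+0.0314)^(−44)] / 0.0314 ) = 189000 / 23.676105 = 7,982.7321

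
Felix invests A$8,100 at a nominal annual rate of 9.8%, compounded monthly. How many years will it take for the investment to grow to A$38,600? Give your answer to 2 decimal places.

Periodic rate i = 0.098/12 = 0.00816667.
n = ln(38600/8100) / ln(1+0.00816667) = ln(4.76543) / 0.008133 = 191.9700 months
= 191.9700/12 years

16.00 years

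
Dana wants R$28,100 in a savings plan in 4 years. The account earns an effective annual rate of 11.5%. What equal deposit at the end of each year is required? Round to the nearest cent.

FV-annuity factor = 4.744421; PMT = 28100 / 4.744421 = 5,922.7461

R$5,922.75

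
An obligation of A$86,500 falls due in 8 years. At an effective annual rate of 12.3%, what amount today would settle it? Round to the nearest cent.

PV = FV·(1+i)^(−n) = 86,500 × 0.395332 = 34,196.2165

A$34,196.22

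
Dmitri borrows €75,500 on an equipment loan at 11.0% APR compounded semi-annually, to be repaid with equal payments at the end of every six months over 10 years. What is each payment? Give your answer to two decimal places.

Periodic rate i = 0.11/2 = 0.055; n = 10 × 2 = 20 periods.
PMT = 75500 / ( [1 − (1+0.055)^(−20)] / 0.055 ) = 75500 / 11.950382 = 6,317.7894

€6,317.79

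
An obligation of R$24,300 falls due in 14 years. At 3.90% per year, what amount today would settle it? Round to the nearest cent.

PV = FV·(1+i)^(−n) = 24,300 × 0.585305 = 14,222.9148

R$14,222.91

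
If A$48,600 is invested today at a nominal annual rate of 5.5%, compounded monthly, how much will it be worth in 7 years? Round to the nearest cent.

A$71,360.46

i = 0.055/12 = 0.00458333 per month; n = 7·12 = 84.
48,600 × (1+0.00458333)^84 = 48,600 × 1.468322 = 71,360.4594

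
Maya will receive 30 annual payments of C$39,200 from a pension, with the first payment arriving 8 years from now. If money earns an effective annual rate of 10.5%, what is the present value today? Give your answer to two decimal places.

C$176,309.58

PV at t=7 (ordinary 30-year annuity): 39200 × a(30|0.105) = 39200 × 9.047442 = 354,659.7172
PV₀ = 354,659.7172 / (1+0.105)^7 = 354,659.7172 / 2.011574 = 176,309.5826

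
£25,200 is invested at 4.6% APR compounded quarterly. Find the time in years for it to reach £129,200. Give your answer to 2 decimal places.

35.74 years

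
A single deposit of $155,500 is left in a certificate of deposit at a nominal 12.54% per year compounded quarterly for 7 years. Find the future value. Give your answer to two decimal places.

Periodic rate i = 0.1254/4 = 0.03135; n = 7 × 4 = 28 periods.
FV = PV·(1+i)^n = 155,500 × 2.373395 = 369,062.9384

$369,062.94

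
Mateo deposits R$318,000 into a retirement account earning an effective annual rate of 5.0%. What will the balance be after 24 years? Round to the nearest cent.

R$1,025,581.78

318,000 × (1+0.05)^24 = 318,000 × 3.225100 = 1,025,581.7821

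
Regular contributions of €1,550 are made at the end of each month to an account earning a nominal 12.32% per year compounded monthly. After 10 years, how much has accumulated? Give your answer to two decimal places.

With 12 periods per year: i = 0.0102667, n = 120.
Accumulation factor s(120|0.0102667) = 234.410406; FV = 1550 × 234.410406 = 363,336.1288

€363,336.13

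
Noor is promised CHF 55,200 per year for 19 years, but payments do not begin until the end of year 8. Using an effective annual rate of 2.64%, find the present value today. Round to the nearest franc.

CHF 680,337

Value one period before first payment (t=7): 55200 × [1 − (1+0.0264)^(−19)] / 0.0264 = 55200 × 14.791132 = 816,470.4614
Discount back 7 years: 816,470.4614 × (1+0.0264)^(−7) = 816,470.4614 × 0.833266 = 680,336.8168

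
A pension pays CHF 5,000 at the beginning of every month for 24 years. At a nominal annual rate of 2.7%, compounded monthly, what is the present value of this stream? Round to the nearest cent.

With 12 periods per year: i = 0.00225, n = 288.
PV = 5000 × [1 − (1+0.00225)^(−288)] / 0.00225 × (1+i) = 5000 × 212.266833 = 1,061,334.1655
Payments are at the start of each period, so multiply by (1+i).

CHF 1,061,334.17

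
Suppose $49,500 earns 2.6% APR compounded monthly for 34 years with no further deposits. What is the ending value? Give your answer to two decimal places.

$119,703.32

Periodic rate i = 0.026/12 = 0.00216667; n = 34 × 12 = 408 periods.
FV = PV·(1+i)^n = 49,500 × 2.418249 = 119,703.3243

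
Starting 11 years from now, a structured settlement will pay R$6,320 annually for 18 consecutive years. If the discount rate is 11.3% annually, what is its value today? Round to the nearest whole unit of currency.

R$16,382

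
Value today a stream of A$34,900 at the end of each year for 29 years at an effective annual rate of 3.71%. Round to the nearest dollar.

Annuity factor a(29|0.0371) = 17.582277; PV = 34900 × 17.582277 = 613,621.4603

A$613,621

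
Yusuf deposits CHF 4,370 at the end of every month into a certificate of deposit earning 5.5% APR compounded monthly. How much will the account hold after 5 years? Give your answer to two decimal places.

CHF 301,009.20

With 12 periods per year: i = 0.00458333, n = 60.
FV = 4370 × [(1+0.00458333)^60 − 1] / 0.00458333 = 4370 × 68.880823 = 301,009.1969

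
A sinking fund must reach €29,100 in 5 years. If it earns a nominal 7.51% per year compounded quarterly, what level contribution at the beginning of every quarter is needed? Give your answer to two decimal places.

i = 0.0751/4 = 0.018775 per quarter; n = 5·4 = 20.
FV-annuity factor × (1+i) = 24.453846; PMT = 29100 / 24.453846 = 1,189.9969

€1,190.00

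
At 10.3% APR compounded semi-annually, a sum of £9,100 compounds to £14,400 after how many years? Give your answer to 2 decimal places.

Periodic rate i = 0.103/2 = 0.0515.
n = ln(14400/9100) / ln(1+0.0515) = ln(1.58242) / 0.050218 = 9.1393 half-years
= 9.1393/2 years

4.57 years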